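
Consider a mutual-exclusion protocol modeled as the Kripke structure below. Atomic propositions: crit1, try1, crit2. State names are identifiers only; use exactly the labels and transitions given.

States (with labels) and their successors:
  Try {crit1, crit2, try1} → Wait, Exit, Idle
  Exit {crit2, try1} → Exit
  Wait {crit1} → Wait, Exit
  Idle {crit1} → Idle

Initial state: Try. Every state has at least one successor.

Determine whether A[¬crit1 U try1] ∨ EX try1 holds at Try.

Satisfied

States satisfying ¬crit1: {Exit}.
States satisfying try1: {Try, Exit}.
States satisfying A[¬crit1 U try1]: {Try, Exit}.
States satisfying EX try1: {Try, Exit, Wait}.
States satisfying A[¬crit1 U try1] ∨ EX try1: {Try, Exit, Wait}.
Try ∈ Sat(A[¬crit1 U try1] ∨ EX try1).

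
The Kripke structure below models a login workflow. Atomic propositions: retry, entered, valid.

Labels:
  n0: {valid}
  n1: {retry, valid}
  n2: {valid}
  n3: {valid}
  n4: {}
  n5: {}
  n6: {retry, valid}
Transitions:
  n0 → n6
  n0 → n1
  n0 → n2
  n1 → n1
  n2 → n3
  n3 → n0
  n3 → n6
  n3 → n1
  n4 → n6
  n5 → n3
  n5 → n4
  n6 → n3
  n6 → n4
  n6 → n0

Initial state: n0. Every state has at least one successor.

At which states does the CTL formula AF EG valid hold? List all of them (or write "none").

States satisfying EG valid: {n0, n1, n2, n3, n6}.
States satisfying AF EG valid: {n0, n1, n2, n3, n4, n5, n6}.

{n0, n1, n2, n3, n4, n5, n6}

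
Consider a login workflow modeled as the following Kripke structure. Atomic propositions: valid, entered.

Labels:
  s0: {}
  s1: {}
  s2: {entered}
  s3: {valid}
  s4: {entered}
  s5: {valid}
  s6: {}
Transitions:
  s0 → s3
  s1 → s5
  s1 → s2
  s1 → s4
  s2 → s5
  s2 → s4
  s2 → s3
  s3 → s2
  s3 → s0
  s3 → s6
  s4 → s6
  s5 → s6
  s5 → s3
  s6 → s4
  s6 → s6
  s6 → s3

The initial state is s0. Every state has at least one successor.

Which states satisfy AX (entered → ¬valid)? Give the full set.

States satisfying entered → ¬valid: {s0, s1, s2, s3, s4, s5, s6}.
States satisfying AX (entered → ¬valid): {s0, s1, s2, s3, s4, s5, s6}.

{s0, s1, s2, s3, s4, s5, s6}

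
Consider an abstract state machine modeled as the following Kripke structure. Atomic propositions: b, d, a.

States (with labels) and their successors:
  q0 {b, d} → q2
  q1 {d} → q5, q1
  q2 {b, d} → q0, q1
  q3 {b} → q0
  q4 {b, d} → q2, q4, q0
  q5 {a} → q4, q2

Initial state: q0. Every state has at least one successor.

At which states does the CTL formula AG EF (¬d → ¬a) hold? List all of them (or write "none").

States satisfying EF (¬d → ¬a): {q0, q1, q2, q3, q4, q5}.
States satisfying AG EF (¬d → ¬a): {q0, q1, q2, q3, q4, q5}.

{q0, q1, q2, q3, q4, q5}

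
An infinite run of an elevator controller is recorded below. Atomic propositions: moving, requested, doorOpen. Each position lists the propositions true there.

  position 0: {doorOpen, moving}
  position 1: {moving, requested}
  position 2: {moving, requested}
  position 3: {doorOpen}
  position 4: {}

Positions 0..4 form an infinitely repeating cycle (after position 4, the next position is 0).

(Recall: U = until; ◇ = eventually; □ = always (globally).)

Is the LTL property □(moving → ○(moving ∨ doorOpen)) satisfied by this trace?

Holds

moving → ○(moving ∨ doorOpen) holds at every position 0..4, and those are all positions ever visited, so □(moving → ○(moving ∨ doorOpen)) holds.
Positions where moving holds: 0, 1, 2.
Check ○(moving ∨ doorOpen) at each: 0→ok, 1→ok, 2→ok.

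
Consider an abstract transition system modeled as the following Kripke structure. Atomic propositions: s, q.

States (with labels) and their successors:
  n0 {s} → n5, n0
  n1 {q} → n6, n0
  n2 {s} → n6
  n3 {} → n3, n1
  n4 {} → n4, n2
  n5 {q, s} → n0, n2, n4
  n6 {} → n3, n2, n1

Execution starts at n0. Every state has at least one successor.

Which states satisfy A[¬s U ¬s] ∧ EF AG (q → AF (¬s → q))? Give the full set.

{n1, n3, n4, n6}

States satisfying ¬s: {n1, n3, n4, n6}.
States satisfying A[¬s U ¬s]: {n1, n3, n4, n6}.
States satisfying AG (q → AF (¬s → q)): {n0, n1, n2, n3, n4, n5, n6}.
States satisfying EF AG (q → AF (¬s → q)): {n0, n1, n2, n3, n4, n5, n6}.
States satisfying A[¬s U ¬s] ∧ EF AG (q → AF (¬s → q)): {n1, n3, n4, n6}.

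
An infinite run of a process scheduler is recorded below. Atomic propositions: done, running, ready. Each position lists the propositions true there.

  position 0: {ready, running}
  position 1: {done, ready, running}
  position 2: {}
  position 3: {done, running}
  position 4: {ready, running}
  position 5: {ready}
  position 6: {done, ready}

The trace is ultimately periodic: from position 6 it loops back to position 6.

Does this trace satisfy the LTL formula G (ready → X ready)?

ready → X ready must hold at every position from 0 onward. It fails at position 1, so G (ready → X ready) is false.
Positions where ready holds: 0, 1, 4, 5, 6.
Check X ready at each: 0→ok, 1→fails, 4→ok, 5→ok, 6→ok.

No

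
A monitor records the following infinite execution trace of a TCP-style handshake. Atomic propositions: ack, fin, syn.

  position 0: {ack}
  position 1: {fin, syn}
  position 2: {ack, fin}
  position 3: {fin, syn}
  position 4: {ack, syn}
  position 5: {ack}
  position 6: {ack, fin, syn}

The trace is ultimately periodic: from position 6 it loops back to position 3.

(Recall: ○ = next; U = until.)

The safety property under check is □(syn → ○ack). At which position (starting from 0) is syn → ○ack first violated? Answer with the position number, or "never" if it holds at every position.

Check syn → ○ack at each position in order: 0 ✓, 1 ✓, 2 ✓, 3 ✓, 4 ✓, 5 ✓.
At position 6 the labels are {ack, fin, syn} and the next position 3 has {fin, syn}, so syn → ○ack is false there. This is the first violation.

6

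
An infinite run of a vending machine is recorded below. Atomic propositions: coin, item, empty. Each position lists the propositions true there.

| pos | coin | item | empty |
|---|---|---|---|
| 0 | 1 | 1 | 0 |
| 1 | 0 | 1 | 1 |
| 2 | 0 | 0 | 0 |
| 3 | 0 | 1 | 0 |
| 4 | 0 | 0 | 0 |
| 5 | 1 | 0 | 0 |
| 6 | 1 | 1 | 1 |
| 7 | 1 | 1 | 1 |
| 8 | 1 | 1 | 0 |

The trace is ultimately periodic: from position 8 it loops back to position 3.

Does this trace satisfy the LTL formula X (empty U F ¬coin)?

The position after 0 is 1; empty U F ¬coin is true there.

Yes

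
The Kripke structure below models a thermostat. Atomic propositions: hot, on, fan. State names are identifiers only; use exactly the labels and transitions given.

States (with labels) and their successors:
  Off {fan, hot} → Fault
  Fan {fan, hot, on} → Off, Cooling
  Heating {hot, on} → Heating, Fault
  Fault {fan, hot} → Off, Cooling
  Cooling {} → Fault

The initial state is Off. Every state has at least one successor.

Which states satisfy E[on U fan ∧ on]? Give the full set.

States satisfying on: {Fan, Heating}.
States satisfying fan ∧ on: {Fan}.
States satisfying E[on U fan ∧ on]: {Fan}.

{Fan}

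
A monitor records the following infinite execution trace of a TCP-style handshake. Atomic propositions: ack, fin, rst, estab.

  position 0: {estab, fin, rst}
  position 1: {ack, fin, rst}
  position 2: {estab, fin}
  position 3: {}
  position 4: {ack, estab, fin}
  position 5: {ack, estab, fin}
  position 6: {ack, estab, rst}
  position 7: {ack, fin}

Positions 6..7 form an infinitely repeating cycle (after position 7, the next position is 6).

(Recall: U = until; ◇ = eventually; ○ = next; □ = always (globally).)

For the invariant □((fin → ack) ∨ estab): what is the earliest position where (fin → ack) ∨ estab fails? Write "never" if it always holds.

never

(fin → ack) ∨ estab holds at every position 0..7, and those are all the positions the trace ever visits, so the invariant □((fin → ack) ∨ estab) is never violated.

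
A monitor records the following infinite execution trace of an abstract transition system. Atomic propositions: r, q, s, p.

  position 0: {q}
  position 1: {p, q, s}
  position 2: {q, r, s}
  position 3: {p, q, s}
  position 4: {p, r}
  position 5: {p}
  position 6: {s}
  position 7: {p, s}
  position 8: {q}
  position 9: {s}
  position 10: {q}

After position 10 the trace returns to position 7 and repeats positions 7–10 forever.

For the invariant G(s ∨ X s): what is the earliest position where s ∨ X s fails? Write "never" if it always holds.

4

Check s ∨ X s at each position in order: 0 ✓, 1 ✓, 2 ✓, 3 ✓.
At position 4 the labels are {p, r} and the next position 5 has {p}, so s ∨ X s is false there. This is the first violation.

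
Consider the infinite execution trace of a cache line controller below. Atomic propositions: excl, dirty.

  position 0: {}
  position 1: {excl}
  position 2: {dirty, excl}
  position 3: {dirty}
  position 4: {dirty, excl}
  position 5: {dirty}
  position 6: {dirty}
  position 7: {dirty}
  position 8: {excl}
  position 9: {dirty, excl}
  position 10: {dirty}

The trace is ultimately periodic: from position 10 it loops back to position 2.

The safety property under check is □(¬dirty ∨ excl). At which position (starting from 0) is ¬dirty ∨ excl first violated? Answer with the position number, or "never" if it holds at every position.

Check ¬dirty ∨ excl at each position in order: 0 ✓, 1 ✓, 2 ✓.
At position 3 the labels are {dirty}, so ¬dirty ∨ excl is false there. This is the first violation.

3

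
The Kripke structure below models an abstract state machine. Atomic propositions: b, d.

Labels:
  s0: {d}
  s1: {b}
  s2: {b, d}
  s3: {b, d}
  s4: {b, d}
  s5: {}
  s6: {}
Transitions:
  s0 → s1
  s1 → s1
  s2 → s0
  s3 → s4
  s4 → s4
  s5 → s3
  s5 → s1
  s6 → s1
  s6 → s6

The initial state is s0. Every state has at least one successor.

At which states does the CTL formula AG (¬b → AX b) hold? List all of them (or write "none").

{s0, s1, s2, s3, s4, s5}

States satisfying ¬b → AX b: {s0, s1, s2, s3, s4, s5}.
States satisfying AG (¬b → AX b): {s0, s1, s2, s3, s4, s5}.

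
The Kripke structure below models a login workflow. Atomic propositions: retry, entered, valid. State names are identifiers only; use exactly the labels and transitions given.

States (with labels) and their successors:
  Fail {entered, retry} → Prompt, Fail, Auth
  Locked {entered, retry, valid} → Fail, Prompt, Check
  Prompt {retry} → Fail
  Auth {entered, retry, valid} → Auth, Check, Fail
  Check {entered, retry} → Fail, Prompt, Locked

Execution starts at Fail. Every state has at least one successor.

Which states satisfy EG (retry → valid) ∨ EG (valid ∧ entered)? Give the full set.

{Auth}

States satisfying retry → valid: {Locked, Auth}.
States satisfying EG (retry → valid): {Auth}.
States satisfying valid ∧ entered: {Locked, Auth}.
States satisfying EG (valid ∧ entered): {Auth}.
States satisfying EG (retry → valid) ∨ EG (valid ∧ entered): {Auth}.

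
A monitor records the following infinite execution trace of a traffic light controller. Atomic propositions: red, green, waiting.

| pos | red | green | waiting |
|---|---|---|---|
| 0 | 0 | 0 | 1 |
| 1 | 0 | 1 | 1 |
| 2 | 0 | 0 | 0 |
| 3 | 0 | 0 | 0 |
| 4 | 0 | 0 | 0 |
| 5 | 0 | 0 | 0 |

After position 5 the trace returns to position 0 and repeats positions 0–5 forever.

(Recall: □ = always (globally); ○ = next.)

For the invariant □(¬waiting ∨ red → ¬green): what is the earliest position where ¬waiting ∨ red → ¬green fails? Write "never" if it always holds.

¬waiting ∨ red → ¬green holds at every position 0..5, and those are all the positions the trace ever visits, so the invariant □(¬waiting ∨ red → ¬green) is never violated.

never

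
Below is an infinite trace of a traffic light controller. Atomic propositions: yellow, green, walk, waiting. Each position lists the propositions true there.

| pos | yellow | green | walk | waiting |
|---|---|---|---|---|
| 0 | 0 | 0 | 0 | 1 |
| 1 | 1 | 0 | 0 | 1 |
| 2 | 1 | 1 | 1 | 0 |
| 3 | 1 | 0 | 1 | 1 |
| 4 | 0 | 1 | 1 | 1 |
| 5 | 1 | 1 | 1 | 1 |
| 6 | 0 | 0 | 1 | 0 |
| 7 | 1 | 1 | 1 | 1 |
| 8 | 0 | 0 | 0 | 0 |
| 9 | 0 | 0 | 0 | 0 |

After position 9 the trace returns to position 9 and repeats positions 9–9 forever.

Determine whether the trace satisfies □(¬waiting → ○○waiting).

¬waiting → ○○waiting must hold at every position from 0 onward. It fails at position 6, so □(¬waiting → ○○waiting) is false.
Positions where ¬waiting holds: 2, 6, 8, 9.
Check ○○waiting at each: 2→ok, 6→fails, 8→fails, 9→fails.

No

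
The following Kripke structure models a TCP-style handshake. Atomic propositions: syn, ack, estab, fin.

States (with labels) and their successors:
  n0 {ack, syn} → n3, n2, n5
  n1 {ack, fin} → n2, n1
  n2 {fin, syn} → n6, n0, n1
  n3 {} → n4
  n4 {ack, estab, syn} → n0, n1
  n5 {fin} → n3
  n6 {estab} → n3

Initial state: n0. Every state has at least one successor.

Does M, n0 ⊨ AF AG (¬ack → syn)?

States satisfying AG (¬ack → syn): ∅.
States satisfying AF AG (¬ack → syn): ∅.
There is a path from n0 along which AG (¬ack → syn) never holds.
n0 ∉ Sat(AF AG (¬ack → syn)).

Does not hold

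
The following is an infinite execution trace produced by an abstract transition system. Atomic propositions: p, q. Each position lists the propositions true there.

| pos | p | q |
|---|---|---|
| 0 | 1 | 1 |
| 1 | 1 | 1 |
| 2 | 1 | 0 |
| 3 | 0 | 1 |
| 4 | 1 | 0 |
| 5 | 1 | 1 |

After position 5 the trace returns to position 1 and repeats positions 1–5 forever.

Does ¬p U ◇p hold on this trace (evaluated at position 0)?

Yes

Walking from position 0: ◇p first holds at position 0, and ¬p holds at every earlier position along the way, so ¬p U ◇p holds.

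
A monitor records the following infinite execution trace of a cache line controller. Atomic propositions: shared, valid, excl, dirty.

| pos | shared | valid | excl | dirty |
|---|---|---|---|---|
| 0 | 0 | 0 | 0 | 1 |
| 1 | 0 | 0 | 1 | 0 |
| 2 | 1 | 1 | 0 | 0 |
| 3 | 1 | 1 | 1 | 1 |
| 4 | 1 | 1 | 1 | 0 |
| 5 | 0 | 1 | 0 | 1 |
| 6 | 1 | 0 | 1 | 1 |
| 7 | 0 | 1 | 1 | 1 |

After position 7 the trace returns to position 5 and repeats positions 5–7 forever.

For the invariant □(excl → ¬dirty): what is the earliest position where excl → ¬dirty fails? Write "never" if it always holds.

3

Check excl → ¬dirty at each position in order: 0 ✓, 1 ✓, 2 ✓.
At position 3 the labels are {dirty, excl, shared, valid}, so excl → ¬dirty is false there. This is the first violation.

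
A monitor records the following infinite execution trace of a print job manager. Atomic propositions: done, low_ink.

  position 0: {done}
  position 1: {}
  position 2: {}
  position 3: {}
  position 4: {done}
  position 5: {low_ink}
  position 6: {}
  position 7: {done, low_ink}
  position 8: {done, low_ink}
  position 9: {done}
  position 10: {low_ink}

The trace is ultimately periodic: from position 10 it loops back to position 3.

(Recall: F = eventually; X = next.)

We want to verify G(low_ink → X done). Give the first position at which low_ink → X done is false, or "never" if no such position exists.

5

Check low_ink → X done at each position in order: 0 ✓, 1 ✓, 2 ✓, 3 ✓, 4 ✓.
At position 5 the labels are {low_ink} and the next position 6 has {}, so low_ink → X done is false there. This is the first violation.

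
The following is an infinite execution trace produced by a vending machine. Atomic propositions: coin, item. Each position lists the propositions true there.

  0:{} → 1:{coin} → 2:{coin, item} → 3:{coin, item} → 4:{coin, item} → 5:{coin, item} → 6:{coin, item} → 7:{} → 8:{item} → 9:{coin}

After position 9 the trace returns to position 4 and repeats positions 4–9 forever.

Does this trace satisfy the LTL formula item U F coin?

Holds

Walking from position 0: F coin first holds at position 0, and item holds at every earlier position along the way, so item U F coin holds.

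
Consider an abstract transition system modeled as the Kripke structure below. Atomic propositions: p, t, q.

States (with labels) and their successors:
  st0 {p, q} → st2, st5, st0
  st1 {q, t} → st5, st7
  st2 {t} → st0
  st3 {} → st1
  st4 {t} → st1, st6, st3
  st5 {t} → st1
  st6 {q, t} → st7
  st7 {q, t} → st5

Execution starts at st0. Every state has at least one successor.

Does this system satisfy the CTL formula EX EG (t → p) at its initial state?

States satisfying EG (t → p): {st0}.
States satisfying EX EG (t → p): {st0, st2}.
st0 ∈ Sat(EX EG (t → p)).

Holds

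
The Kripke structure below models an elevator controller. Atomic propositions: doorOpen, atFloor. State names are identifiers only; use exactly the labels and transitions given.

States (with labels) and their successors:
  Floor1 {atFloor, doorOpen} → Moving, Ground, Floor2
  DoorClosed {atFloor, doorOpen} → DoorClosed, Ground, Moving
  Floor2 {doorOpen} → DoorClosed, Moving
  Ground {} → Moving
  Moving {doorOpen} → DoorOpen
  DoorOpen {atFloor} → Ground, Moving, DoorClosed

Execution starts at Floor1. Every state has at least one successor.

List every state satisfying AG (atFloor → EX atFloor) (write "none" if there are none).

States satisfying atFloor → EX atFloor: {DoorClosed, Floor2, Ground, Moving, DoorOpen}.
States satisfying AG (atFloor → EX atFloor): {DoorClosed, Floor2, Ground, Moving, DoorOpen}.

{DoorClosed, Floor2, Ground, Moving, DoorOpen}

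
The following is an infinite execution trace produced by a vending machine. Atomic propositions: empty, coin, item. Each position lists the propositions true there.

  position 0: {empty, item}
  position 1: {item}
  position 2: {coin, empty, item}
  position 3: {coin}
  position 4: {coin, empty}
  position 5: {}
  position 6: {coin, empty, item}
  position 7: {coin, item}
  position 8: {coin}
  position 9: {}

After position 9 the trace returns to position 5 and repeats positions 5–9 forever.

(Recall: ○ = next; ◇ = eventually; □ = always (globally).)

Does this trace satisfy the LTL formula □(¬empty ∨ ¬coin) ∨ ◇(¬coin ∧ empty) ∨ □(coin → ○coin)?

Satisfied

coin → ○coin must hold at every position from 0 onward. It fails at position 4, so □(coin → ○coin) is false.
Positions where coin holds: 2, 3, 4, 6, 7, 8.
Check ○coin at each: 2→ok, 3→ok, 4→fails, 6→ok, 7→ok, 8→fails.
At position 0: □(¬empty ∨ ¬coin) ∨ ◇(¬coin ∧ empty) is true; □(coin → ○coin) is false; so □(¬empty ∨ ¬coin) ∨ ◇(¬coin ∧ empty) ∨ □(coin → ○coin) is true.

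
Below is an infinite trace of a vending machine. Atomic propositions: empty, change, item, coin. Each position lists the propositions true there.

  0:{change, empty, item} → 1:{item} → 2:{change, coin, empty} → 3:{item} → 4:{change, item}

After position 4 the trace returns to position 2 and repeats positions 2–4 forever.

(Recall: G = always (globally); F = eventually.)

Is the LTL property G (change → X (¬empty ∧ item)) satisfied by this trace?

Does not hold

change → X (¬empty ∧ item) must hold at every position from 0 onward. It fails at position 4, so G (change → X (¬empty ∧ item)) is false.
Positions where change holds: 0, 2, 4.
Check X (¬empty ∧ item) at each: 0→ok, 2→ok, 4→fails.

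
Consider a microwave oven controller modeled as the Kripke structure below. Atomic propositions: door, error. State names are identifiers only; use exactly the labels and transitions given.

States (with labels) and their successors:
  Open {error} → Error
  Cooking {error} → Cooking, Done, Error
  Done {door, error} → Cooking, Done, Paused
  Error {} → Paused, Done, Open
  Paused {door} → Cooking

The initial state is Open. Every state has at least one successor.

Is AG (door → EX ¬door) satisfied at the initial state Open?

States satisfying door → EX ¬door: {Open, Cooking, Done, Error, Paused}.
States satisfying AG (door → EX ¬door): {Open, Cooking, Done, Error, Paused}.
Every state reachable from Open satisfies door → EX ¬door.
Open ∈ Sat(AG (door → EX ¬door)).

Satisfied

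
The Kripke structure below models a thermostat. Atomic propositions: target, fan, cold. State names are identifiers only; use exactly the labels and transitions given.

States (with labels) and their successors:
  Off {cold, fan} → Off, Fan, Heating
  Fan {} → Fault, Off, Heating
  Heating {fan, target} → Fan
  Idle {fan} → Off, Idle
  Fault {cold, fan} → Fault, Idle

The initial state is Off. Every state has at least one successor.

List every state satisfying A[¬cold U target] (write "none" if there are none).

States satisfying ¬cold: {Fan, Heating, Idle}.
States satisfying target: {Heating}.
States satisfying A[¬cold U target]: {Heating}.

{Heating}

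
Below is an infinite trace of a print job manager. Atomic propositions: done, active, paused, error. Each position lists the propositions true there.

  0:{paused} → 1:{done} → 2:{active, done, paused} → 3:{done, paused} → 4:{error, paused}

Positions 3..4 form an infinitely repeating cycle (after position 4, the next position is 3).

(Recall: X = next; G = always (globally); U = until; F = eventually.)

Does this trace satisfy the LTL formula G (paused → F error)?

Satisfied

paused → F error holds at every position 0..4, and those are all positions ever visited, so G (paused → F error) holds.
Positions where paused holds: 0, 2, 3, 4.
Check F error at each: 0→ok, 2→ok, 3→ok, 4→ok.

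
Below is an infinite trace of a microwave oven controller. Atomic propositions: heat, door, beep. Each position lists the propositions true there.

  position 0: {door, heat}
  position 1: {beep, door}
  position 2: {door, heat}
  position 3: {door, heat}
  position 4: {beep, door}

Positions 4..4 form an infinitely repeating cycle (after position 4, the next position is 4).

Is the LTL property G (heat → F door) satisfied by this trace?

heat → F door holds at every position 0..4, and those are all positions ever visited, so G (heat → F door) holds.
Positions where heat holds: 0, 2, 3.
Check F door at each: 0→ok, 2→ok, 3→ok.

Satisfied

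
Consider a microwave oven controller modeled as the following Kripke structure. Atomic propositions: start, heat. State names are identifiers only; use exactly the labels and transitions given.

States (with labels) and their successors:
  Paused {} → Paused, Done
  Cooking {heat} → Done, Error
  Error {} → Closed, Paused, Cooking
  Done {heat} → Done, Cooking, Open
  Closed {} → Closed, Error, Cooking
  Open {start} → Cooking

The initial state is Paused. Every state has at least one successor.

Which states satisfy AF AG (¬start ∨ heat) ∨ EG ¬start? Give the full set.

States satisfying AG (¬start ∨ heat): ∅.
States satisfying AF AG (¬start ∨ heat): ∅.
States satisfying ¬start: {Paused, Cooking, Error, Done, Closed}.
States satisfying EG ¬start: {Paused, Cooking, Error, Done, Closed}.
States satisfying AF AG (¬start ∨ heat) ∨ EG ¬start: {Paused, Cooking, Error, Done, Closed}.

{Paused, Cooking, Error, Done, Closed}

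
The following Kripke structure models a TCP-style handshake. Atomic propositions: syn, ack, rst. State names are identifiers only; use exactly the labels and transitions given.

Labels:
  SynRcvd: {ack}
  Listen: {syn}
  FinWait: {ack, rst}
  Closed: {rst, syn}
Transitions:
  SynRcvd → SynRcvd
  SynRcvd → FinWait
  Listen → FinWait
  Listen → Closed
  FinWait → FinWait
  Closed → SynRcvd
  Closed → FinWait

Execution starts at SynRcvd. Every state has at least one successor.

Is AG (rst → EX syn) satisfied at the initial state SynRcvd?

Does not hold

States satisfying rst → EX syn: {SynRcvd, Listen}.
States satisfying AG (rst → EX syn): ∅.
FinWait is reachable from SynRcvd and violates rst → EX syn, so AG fails at SynRcvd.
SynRcvd ∉ Sat(AG (rst → EX syn)).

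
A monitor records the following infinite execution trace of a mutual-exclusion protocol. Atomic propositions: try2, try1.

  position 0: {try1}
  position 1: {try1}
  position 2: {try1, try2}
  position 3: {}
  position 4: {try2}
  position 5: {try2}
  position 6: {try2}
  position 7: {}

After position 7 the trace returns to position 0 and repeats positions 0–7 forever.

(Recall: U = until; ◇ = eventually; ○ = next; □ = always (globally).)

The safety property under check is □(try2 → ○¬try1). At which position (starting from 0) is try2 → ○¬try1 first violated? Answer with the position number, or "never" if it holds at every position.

never

try2 → ○¬try1 holds at every position 0..7, and those are all the positions the trace ever visits, so the invariant □(try2 → ○¬try1) is never violated.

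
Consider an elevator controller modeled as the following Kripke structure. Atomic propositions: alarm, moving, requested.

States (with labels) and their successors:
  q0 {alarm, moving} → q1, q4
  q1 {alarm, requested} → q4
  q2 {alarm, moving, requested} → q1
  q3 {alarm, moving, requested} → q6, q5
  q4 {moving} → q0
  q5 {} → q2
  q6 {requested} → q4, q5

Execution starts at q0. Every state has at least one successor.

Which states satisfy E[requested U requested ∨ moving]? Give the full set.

States satisfying requested: {q1, q2, q3, q6}.
States satisfying requested ∨ moving: {q0, q1, q2, q3, q4, q6}.
States satisfying E[requested U requested ∨ moving]: {q0, q1, q2, q3, q4, q6}.

{q0, q1, q2, q3, q4, q6}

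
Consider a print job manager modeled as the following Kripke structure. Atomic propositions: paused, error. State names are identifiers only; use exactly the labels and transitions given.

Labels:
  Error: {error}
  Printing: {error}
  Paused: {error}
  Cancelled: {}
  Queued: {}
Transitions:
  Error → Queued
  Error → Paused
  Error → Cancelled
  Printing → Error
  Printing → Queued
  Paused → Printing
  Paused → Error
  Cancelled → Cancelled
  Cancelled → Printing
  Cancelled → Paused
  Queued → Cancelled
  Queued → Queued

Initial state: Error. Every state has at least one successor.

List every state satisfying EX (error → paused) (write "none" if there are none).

{Error, Printing, Cancelled, Queued}

States satisfying error → paused: {Cancelled, Queued}.
States satisfying EX (error → paused): {Error, Printing, Cancelled, Queued}.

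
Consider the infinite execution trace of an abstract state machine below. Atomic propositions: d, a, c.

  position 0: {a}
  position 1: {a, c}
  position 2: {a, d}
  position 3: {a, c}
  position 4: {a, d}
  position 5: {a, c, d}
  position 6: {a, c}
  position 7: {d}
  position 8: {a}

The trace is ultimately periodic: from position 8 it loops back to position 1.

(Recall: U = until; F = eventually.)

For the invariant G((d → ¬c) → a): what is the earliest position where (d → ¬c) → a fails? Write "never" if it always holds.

Check (d → ¬c) → a at each position in order: 0 ✓, 1 ✓, 2 ✓, 3 ✓, 4 ✓, 5 ✓, 6 ✓.
At position 7 the labels are {d}, so (d → ¬c) → a is false there. This is the first violation.

7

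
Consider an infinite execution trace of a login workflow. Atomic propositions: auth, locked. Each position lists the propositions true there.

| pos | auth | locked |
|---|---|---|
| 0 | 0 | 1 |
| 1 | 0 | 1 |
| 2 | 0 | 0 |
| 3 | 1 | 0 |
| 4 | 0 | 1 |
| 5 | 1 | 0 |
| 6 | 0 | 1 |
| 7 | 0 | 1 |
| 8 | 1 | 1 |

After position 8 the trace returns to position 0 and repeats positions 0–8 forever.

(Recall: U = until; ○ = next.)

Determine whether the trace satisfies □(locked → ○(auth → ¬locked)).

Does not hold

locked → ○(auth → ¬locked) must hold at every position from 0 onward. It fails at position 7, so □(locked → ○(auth → ¬locked)) is false.
Positions where locked holds: 0, 1, 4, 6, 7, 8.
Check ○(auth → ¬locked) at each: 0→ok, 1→ok, 4→ok, 6→ok, 7→fails, 8→ok.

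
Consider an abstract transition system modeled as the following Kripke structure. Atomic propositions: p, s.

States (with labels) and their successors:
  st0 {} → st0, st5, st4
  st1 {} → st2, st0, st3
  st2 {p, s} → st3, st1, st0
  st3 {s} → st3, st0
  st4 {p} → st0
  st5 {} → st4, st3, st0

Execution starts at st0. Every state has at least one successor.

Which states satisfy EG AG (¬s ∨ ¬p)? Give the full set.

{st0, st3, st4, st5}

States satisfying AG (¬s ∨ ¬p): {st0, st3, st4, st5}.
States satisfying EG AG (¬s ∨ ¬p): {st0, st3, st4, st5}.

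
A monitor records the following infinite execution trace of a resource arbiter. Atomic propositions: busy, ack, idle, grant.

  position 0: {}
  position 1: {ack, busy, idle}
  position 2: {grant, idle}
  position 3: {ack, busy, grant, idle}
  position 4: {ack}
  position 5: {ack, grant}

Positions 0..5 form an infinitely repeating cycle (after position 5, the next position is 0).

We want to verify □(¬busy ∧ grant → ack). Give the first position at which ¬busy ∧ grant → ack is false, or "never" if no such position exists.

Check ¬busy ∧ grant → ack at each position in order: 0 ✓, 1 ✓.
At position 2 the labels are {grant, idle}, so ¬busy ∧ grant → ack is false there. This is the first violation.

2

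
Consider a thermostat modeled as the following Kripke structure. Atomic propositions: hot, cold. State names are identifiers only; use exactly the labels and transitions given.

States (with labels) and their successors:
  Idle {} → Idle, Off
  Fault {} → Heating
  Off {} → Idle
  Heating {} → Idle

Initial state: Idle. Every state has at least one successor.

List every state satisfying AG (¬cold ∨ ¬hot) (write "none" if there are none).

{Idle, Fault, Off, Heating}

States satisfying ¬cold ∨ ¬hot: {Idle, Fault, Off, Heating}.
States satisfying AG (¬cold ∨ ¬hot): {Idle, Fault, Off, Heating}.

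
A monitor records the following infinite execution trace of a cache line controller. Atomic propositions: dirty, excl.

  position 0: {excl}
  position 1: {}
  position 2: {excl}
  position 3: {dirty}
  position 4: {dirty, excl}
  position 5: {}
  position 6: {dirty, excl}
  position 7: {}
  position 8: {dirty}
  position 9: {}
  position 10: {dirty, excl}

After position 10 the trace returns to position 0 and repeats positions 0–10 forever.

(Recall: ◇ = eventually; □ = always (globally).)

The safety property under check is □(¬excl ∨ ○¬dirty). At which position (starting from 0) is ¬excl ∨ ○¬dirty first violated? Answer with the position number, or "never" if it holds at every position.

Check ¬excl ∨ ○¬dirty at each position in order: 0 ✓, 1 ✓.
At position 2 the labels are {excl} and the next position 3 has {dirty}, so ¬excl ∨ ○¬dirty is false there. This is the first violation.

2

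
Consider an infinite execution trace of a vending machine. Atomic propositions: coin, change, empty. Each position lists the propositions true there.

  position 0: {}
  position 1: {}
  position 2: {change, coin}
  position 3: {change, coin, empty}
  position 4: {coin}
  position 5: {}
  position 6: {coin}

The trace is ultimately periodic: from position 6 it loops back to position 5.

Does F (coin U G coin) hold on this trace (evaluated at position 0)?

Violated

coin U G coin is false at every position 0..6, so it never becomes true and F (coin U G coin) fails.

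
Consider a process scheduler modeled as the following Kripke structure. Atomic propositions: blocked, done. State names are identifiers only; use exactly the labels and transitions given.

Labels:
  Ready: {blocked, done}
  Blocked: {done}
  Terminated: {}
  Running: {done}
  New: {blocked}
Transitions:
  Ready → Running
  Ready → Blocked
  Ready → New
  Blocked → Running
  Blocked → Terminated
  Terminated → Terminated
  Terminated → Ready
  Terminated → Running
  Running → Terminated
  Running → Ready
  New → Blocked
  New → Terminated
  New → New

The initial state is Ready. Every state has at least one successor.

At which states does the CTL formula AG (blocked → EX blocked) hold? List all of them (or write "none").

States satisfying blocked → EX blocked: {Ready, Blocked, Terminated, Running, New}.
States satisfying AG (blocked → EX blocked): {Ready, Blocked, Terminated, Running, New}.

{Ready, Blocked, Terminated, Running, New}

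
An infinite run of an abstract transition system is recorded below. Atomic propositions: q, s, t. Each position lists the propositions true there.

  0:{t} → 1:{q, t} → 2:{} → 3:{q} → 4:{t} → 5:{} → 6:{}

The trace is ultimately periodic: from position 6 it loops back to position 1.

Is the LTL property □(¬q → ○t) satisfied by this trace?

¬q → ○t must hold at every position from 0 onward. It fails at position 2, so □(¬q → ○t) is false.
Positions where ¬q holds: 0, 2, 4, 5, 6.
Check ○t at each: 0→ok, 2→fails, 4→fails, 5→fails, 6→ok.

No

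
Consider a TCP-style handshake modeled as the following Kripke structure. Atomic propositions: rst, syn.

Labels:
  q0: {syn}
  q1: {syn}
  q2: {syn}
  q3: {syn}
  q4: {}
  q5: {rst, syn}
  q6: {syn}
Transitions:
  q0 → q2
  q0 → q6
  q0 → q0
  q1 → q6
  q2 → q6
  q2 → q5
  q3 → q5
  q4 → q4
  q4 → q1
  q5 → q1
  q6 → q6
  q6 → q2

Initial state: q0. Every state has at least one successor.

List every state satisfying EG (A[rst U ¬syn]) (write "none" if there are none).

States satisfying A[rst U ¬syn]: {q4}.
States satisfying EG (A[rst U ¬syn]): {q4}.

{q4}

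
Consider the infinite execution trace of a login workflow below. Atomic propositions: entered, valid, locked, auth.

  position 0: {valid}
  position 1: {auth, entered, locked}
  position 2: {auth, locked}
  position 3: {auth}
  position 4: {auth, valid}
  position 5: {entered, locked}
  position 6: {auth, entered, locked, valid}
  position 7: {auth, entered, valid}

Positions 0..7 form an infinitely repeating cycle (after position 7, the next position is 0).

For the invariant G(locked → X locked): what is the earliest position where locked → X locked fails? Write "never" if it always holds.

2

Check locked → X locked at each position in order: 0 ✓, 1 ✓.
At position 2 the labels are {auth, locked} and the next position 3 has {auth}, so locked → X locked is false there. This is the first violation.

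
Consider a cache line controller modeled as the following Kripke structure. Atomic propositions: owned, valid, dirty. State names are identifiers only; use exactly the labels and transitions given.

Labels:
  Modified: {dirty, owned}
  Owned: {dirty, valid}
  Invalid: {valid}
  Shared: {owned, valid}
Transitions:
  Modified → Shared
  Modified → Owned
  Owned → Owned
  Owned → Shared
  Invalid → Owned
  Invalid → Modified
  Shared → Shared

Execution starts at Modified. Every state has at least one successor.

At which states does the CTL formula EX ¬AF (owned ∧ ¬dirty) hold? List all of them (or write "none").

{Modified, Owned, Invalid}

States satisfying ¬AF (owned ∧ ¬dirty): {Modified, Owned, Invalid}.
States satisfying EX ¬AF (owned ∧ ¬dirty): {Modified, Owned, Invalid}.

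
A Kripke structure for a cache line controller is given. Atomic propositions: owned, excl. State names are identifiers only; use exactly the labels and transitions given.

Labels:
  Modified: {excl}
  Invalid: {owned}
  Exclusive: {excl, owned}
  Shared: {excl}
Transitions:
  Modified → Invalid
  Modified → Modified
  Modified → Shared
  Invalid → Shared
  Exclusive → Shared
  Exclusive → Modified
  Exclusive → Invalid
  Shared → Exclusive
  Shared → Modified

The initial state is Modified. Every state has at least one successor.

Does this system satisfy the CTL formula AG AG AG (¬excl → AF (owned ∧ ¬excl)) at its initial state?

Yes

States satisfying AG AG (¬excl → AF (owned ∧ ¬excl)): {Modified, Invalid, Exclusive, Shared}.
States satisfying AG AG AG (¬excl → AF (owned ∧ ¬excl)): {Modified, Invalid, Exclusive, Shared}.
Every state reachable from Modified satisfies AG AG (¬excl → AF (owned ∧ ¬excl)).
Modified ∈ Sat(AG AG AG (¬excl → AF (owned ∧ ¬excl))).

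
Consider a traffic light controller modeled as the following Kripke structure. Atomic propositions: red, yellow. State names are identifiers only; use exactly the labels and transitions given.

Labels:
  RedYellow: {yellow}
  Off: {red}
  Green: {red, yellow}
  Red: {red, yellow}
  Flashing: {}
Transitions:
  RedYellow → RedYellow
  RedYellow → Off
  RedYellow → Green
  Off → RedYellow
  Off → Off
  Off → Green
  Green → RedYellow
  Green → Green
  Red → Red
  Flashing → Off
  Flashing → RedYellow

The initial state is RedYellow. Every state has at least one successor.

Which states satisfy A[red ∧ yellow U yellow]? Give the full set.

States satisfying red ∧ yellow: {Green, Red}.
States satisfying yellow: {RedYellow, Green, Red}.
States satisfying A[red ∧ yellow U yellow]: {RedYellow, Green, Red}.

{RedYellow, Green, Red}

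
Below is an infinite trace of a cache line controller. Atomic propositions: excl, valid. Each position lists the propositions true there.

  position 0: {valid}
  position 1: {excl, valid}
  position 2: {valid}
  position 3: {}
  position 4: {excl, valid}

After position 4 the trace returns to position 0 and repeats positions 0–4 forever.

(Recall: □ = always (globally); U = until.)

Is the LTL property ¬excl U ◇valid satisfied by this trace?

Walking from position 0: ◇valid first holds at position 0, and ¬excl holds at every earlier position along the way, so ¬excl U ◇valid holds.

Holds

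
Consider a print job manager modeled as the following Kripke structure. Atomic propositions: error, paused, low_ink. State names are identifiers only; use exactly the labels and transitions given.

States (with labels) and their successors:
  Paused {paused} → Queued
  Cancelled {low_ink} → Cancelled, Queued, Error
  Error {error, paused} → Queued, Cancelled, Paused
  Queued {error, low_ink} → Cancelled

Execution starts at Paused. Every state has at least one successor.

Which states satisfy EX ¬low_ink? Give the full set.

States satisfying ¬low_ink: {Paused, Error}.
States satisfying EX ¬low_ink: {Cancelled, Error}.

{Cancelled, Error}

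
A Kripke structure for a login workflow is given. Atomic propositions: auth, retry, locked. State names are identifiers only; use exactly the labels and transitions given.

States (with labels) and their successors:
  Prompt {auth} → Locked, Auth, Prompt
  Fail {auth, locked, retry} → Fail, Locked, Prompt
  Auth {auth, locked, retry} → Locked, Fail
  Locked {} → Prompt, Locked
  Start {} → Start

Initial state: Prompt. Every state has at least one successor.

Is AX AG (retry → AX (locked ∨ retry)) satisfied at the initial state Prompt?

Does not hold

States satisfying AG (retry → AX (locked ∨ retry)): {Start}.
States satisfying AX AG (retry → AX (locked ∨ retry)): {Start}.
Prompt ∉ Sat(AX AG (retry → AX (locked ∨ retry))).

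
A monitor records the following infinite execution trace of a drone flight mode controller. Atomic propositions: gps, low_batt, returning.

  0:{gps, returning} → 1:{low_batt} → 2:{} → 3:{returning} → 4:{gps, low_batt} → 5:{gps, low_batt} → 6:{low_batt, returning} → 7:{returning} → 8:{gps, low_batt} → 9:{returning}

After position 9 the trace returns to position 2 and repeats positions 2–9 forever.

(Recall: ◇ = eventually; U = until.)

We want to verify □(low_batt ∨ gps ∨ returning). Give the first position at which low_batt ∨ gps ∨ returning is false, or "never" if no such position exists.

2

Check low_batt ∨ gps ∨ returning at each position in order: 0 ✓, 1 ✓.
At position 2 the labels are {}, so low_batt ∨ gps ∨ returning is false there. This is the first violation.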